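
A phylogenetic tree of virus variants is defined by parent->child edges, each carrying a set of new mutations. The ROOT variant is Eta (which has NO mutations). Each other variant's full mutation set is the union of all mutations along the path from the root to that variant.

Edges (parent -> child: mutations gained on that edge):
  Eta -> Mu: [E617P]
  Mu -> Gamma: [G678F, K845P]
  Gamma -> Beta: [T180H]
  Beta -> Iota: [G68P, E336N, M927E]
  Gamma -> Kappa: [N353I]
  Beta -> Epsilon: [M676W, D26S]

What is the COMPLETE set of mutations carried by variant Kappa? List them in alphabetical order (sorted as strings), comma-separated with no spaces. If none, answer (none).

At Eta: gained [] -> total []
At Mu: gained ['E617P'] -> total ['E617P']
At Gamma: gained ['G678F', 'K845P'] -> total ['E617P', 'G678F', 'K845P']
At Kappa: gained ['N353I'] -> total ['E617P', 'G678F', 'K845P', 'N353I']

Answer: E617P,G678F,K845P,N353I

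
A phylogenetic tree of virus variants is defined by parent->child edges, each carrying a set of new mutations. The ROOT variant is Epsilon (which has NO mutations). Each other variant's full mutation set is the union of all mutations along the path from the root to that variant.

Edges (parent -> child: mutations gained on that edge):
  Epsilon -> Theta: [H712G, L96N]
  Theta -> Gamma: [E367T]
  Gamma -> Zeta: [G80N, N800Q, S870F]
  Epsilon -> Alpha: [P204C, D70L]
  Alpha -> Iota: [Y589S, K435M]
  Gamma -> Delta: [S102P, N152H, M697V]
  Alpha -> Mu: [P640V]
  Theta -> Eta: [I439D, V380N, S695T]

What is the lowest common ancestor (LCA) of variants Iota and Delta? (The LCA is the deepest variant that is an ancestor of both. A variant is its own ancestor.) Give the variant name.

Answer: Epsilon

Derivation:
Path from root to Iota: Epsilon -> Alpha -> Iota
  ancestors of Iota: {Epsilon, Alpha, Iota}
Path from root to Delta: Epsilon -> Theta -> Gamma -> Delta
  ancestors of Delta: {Epsilon, Theta, Gamma, Delta}
Common ancestors: {Epsilon}
Walk up from Delta: Delta (not in ancestors of Iota), Gamma (not in ancestors of Iota), Theta (not in ancestors of Iota), Epsilon (in ancestors of Iota)
Deepest common ancestor (LCA) = Epsilon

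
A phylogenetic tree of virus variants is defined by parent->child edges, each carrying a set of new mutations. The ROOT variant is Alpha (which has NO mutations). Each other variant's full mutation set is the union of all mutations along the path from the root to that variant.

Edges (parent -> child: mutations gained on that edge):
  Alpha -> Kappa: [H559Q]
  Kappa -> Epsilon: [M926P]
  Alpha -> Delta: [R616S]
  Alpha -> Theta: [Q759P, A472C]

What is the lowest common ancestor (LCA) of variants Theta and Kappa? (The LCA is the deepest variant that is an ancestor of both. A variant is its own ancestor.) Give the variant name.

Path from root to Theta: Alpha -> Theta
  ancestors of Theta: {Alpha, Theta}
Path from root to Kappa: Alpha -> Kappa
  ancestors of Kappa: {Alpha, Kappa}
Common ancestors: {Alpha}
Walk up from Kappa: Kappa (not in ancestors of Theta), Alpha (in ancestors of Theta)
Deepest common ancestor (LCA) = Alpha

Answer: Alpha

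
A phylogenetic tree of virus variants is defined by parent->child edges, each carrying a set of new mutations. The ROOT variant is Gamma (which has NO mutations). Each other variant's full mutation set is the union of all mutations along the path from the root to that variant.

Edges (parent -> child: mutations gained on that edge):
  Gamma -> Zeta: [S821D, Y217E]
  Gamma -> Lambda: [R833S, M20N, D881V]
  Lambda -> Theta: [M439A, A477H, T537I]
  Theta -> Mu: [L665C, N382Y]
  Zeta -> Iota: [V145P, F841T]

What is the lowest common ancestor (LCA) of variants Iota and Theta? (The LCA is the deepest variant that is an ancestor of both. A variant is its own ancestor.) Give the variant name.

Path from root to Iota: Gamma -> Zeta -> Iota
  ancestors of Iota: {Gamma, Zeta, Iota}
Path from root to Theta: Gamma -> Lambda -> Theta
  ancestors of Theta: {Gamma, Lambda, Theta}
Common ancestors: {Gamma}
Walk up from Theta: Theta (not in ancestors of Iota), Lambda (not in ancestors of Iota), Gamma (in ancestors of Iota)
Deepest common ancestor (LCA) = Gamma

Answer: Gamma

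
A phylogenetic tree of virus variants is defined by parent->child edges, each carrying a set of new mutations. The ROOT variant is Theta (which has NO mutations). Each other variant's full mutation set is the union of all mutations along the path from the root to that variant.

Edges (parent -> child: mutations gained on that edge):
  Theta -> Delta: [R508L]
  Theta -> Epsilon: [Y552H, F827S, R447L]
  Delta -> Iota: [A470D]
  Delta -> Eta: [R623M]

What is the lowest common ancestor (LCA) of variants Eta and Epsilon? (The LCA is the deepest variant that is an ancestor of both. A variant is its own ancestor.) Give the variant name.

Answer: Theta

Derivation:
Path from root to Eta: Theta -> Delta -> Eta
  ancestors of Eta: {Theta, Delta, Eta}
Path from root to Epsilon: Theta -> Epsilon
  ancestors of Epsilon: {Theta, Epsilon}
Common ancestors: {Theta}
Walk up from Epsilon: Epsilon (not in ancestors of Eta), Theta (in ancestors of Eta)
Deepest common ancestor (LCA) = Theta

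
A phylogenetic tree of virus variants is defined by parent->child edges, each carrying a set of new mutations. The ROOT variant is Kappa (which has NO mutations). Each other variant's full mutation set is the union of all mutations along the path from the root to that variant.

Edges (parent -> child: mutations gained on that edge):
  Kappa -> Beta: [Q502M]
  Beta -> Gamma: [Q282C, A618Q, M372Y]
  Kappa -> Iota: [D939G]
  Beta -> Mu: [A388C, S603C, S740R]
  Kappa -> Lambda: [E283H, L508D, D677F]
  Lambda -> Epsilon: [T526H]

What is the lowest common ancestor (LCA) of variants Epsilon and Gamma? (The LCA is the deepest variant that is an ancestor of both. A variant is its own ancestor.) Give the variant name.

Answer: Kappa

Derivation:
Path from root to Epsilon: Kappa -> Lambda -> Epsilon
  ancestors of Epsilon: {Kappa, Lambda, Epsilon}
Path from root to Gamma: Kappa -> Beta -> Gamma
  ancestors of Gamma: {Kappa, Beta, Gamma}
Common ancestors: {Kappa}
Walk up from Gamma: Gamma (not in ancestors of Epsilon), Beta (not in ancestors of Epsilon), Kappa (in ancestors of Epsilon)
Deepest common ancestor (LCA) = Kappa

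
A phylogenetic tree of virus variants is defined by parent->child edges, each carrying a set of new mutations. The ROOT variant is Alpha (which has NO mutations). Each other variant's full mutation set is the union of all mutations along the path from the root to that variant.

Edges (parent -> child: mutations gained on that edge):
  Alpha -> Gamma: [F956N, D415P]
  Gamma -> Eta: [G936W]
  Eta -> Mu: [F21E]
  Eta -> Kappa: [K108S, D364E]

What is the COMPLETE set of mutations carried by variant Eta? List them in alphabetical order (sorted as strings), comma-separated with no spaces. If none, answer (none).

Answer: D415P,F956N,G936W

Derivation:
At Alpha: gained [] -> total []
At Gamma: gained ['F956N', 'D415P'] -> total ['D415P', 'F956N']
At Eta: gained ['G936W'] -> total ['D415P', 'F956N', 'G936W']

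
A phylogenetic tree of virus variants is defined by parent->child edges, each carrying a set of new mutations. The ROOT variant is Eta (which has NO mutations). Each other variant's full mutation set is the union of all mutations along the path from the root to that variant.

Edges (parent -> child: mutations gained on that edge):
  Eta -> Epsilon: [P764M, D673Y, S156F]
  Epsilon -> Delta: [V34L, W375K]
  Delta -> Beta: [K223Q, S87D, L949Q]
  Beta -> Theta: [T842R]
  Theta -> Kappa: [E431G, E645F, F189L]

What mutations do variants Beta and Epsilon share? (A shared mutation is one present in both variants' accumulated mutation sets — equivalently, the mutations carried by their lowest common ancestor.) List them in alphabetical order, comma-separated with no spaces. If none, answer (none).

Answer: D673Y,P764M,S156F

Derivation:
Accumulating mutations along path to Beta:
  At Eta: gained [] -> total []
  At Epsilon: gained ['P764M', 'D673Y', 'S156F'] -> total ['D673Y', 'P764M', 'S156F']
  At Delta: gained ['V34L', 'W375K'] -> total ['D673Y', 'P764M', 'S156F', 'V34L', 'W375K']
  At Beta: gained ['K223Q', 'S87D', 'L949Q'] -> total ['D673Y', 'K223Q', 'L949Q', 'P764M', 'S156F', 'S87D', 'V34L', 'W375K']
Mutations(Beta) = ['D673Y', 'K223Q', 'L949Q', 'P764M', 'S156F', 'S87D', 'V34L', 'W375K']
Accumulating mutations along path to Epsilon:
  At Eta: gained [] -> total []
  At Epsilon: gained ['P764M', 'D673Y', 'S156F'] -> total ['D673Y', 'P764M', 'S156F']
Mutations(Epsilon) = ['D673Y', 'P764M', 'S156F']
Intersection: ['D673Y', 'K223Q', 'L949Q', 'P764M', 'S156F', 'S87D', 'V34L', 'W375K'] ∩ ['D673Y', 'P764M', 'S156F'] = ['D673Y', 'P764M', 'S156F']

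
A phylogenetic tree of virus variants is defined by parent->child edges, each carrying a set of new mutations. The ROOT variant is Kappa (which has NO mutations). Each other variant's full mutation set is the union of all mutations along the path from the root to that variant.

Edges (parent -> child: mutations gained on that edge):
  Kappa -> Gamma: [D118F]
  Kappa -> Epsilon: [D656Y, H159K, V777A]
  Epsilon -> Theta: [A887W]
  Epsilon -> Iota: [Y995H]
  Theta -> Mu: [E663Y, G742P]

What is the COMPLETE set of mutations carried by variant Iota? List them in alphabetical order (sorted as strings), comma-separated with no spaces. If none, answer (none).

At Kappa: gained [] -> total []
At Epsilon: gained ['D656Y', 'H159K', 'V777A'] -> total ['D656Y', 'H159K', 'V777A']
At Iota: gained ['Y995H'] -> total ['D656Y', 'H159K', 'V777A', 'Y995H']

Answer: D656Y,H159K,V777A,Y995H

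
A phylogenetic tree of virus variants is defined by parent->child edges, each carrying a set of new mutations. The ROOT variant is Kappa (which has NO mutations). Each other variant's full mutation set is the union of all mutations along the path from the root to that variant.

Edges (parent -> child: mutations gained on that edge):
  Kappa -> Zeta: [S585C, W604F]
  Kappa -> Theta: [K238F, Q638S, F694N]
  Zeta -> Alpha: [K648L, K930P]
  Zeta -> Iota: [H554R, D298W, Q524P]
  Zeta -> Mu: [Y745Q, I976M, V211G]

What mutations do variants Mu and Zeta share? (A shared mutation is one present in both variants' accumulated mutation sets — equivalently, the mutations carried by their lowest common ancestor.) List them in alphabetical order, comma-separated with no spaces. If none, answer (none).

Accumulating mutations along path to Mu:
  At Kappa: gained [] -> total []
  At Zeta: gained ['S585C', 'W604F'] -> total ['S585C', 'W604F']
  At Mu: gained ['Y745Q', 'I976M', 'V211G'] -> total ['I976M', 'S585C', 'V211G', 'W604F', 'Y745Q']
Mutations(Mu) = ['I976M', 'S585C', 'V211G', 'W604F', 'Y745Q']
Accumulating mutations along path to Zeta:
  At Kappa: gained [] -> total []
  At Zeta: gained ['S585C', 'W604F'] -> total ['S585C', 'W604F']
Mutations(Zeta) = ['S585C', 'W604F']
Intersection: ['I976M', 'S585C', 'V211G', 'W604F', 'Y745Q'] ∩ ['S585C', 'W604F'] = ['S585C', 'W604F']

Answer: S585C,W604F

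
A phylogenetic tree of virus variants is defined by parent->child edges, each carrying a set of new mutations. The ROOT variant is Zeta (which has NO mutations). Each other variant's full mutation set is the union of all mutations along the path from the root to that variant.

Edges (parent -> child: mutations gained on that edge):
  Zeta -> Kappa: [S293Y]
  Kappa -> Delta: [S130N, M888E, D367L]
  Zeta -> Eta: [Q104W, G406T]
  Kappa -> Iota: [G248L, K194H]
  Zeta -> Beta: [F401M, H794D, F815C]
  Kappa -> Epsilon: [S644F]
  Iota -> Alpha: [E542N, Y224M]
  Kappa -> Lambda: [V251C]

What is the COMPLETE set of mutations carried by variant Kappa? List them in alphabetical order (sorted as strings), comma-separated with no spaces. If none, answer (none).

Answer: S293Y

Derivation:
At Zeta: gained [] -> total []
At Kappa: gained ['S293Y'] -> total ['S293Y']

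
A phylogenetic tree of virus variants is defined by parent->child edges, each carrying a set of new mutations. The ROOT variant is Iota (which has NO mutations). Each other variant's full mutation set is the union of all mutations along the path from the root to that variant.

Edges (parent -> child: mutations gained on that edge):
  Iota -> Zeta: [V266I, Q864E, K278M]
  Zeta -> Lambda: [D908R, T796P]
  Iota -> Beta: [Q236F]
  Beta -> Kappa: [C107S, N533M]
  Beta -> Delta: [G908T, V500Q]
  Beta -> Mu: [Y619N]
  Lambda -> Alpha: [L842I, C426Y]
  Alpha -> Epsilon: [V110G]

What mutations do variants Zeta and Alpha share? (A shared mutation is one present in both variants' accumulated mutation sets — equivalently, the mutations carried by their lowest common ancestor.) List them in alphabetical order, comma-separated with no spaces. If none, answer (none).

Accumulating mutations along path to Zeta:
  At Iota: gained [] -> total []
  At Zeta: gained ['V266I', 'Q864E', 'K278M'] -> total ['K278M', 'Q864E', 'V266I']
Mutations(Zeta) = ['K278M', 'Q864E', 'V266I']
Accumulating mutations along path to Alpha:
  At Iota: gained [] -> total []
  At Zeta: gained ['V266I', 'Q864E', 'K278M'] -> total ['K278M', 'Q864E', 'V266I']
  At Lambda: gained ['D908R', 'T796P'] -> total ['D908R', 'K278M', 'Q864E', 'T796P', 'V266I']
  At Alpha: gained ['L842I', 'C426Y'] -> total ['C426Y', 'D908R', 'K278M', 'L842I', 'Q864E', 'T796P', 'V266I']
Mutations(Alpha) = ['C426Y', 'D908R', 'K278M', 'L842I', 'Q864E', 'T796P', 'V266I']
Intersection: ['K278M', 'Q864E', 'V266I'] ∩ ['C426Y', 'D908R', 'K278M', 'L842I', 'Q864E', 'T796P', 'V266I'] = ['K278M', 'Q864E', 'V266I']

Answer: K278M,Q864E,V266I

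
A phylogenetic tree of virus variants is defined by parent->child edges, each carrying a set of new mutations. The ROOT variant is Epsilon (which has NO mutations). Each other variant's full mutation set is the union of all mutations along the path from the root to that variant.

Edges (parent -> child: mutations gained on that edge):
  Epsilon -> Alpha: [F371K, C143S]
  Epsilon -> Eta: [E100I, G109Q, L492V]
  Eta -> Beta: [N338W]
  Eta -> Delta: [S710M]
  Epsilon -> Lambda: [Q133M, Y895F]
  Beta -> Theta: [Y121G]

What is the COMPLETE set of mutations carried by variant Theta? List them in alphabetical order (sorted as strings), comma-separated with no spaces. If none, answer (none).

Answer: E100I,G109Q,L492V,N338W,Y121G

Derivation:
At Epsilon: gained [] -> total []
At Eta: gained ['E100I', 'G109Q', 'L492V'] -> total ['E100I', 'G109Q', 'L492V']
At Beta: gained ['N338W'] -> total ['E100I', 'G109Q', 'L492V', 'N338W']
At Theta: gained ['Y121G'] -> total ['E100I', 'G109Q', 'L492V', 'N338W', 'Y121G']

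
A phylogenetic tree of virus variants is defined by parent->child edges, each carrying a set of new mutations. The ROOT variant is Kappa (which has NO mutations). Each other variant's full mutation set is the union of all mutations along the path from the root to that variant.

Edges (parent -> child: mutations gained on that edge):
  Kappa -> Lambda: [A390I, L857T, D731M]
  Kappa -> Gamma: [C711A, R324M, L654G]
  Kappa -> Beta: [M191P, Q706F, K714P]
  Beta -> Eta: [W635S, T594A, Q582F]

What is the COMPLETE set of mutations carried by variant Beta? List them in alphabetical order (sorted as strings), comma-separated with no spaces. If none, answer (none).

Answer: K714P,M191P,Q706F

Derivation:
At Kappa: gained [] -> total []
At Beta: gained ['M191P', 'Q706F', 'K714P'] -> total ['K714P', 'M191P', 'Q706F']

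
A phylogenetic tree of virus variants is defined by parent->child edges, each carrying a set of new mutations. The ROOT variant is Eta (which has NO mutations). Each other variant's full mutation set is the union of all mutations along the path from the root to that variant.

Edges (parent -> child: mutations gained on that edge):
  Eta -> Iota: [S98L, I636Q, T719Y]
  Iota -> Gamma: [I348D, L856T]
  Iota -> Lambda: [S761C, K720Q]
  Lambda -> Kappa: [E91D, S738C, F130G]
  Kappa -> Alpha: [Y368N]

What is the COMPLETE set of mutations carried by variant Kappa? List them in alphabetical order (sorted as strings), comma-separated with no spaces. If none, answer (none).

At Eta: gained [] -> total []
At Iota: gained ['S98L', 'I636Q', 'T719Y'] -> total ['I636Q', 'S98L', 'T719Y']
At Lambda: gained ['S761C', 'K720Q'] -> total ['I636Q', 'K720Q', 'S761C', 'S98L', 'T719Y']
At Kappa: gained ['E91D', 'S738C', 'F130G'] -> total ['E91D', 'F130G', 'I636Q', 'K720Q', 'S738C', 'S761C', 'S98L', 'T719Y']

Answer: E91D,F130G,I636Q,K720Q,S738C,S761C,S98L,T719Y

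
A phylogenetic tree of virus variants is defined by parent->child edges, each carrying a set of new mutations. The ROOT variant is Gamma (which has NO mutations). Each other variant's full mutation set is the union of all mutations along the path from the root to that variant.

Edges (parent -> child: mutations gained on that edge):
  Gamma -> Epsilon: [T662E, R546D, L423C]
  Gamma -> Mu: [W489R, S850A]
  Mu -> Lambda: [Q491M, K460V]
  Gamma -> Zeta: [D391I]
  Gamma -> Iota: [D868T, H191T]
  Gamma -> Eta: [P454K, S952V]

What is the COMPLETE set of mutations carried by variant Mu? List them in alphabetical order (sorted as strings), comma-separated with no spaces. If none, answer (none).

At Gamma: gained [] -> total []
At Mu: gained ['W489R', 'S850A'] -> total ['S850A', 'W489R']

Answer: S850A,W489R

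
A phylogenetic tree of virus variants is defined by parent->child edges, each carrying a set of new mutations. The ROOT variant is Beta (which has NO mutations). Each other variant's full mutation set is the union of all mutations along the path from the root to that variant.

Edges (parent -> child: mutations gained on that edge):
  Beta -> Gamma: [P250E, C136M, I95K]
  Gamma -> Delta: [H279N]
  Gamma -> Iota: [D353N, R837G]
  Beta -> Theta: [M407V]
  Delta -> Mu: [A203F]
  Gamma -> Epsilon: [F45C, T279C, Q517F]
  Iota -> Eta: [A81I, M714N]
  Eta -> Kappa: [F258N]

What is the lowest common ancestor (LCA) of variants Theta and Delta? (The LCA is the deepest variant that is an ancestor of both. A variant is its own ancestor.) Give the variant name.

Answer: Beta

Derivation:
Path from root to Theta: Beta -> Theta
  ancestors of Theta: {Beta, Theta}
Path from root to Delta: Beta -> Gamma -> Delta
  ancestors of Delta: {Beta, Gamma, Delta}
Common ancestors: {Beta}
Walk up from Delta: Delta (not in ancestors of Theta), Gamma (not in ancestors of Theta), Beta (in ancestors of Theta)
Deepest common ancestor (LCA) = Beta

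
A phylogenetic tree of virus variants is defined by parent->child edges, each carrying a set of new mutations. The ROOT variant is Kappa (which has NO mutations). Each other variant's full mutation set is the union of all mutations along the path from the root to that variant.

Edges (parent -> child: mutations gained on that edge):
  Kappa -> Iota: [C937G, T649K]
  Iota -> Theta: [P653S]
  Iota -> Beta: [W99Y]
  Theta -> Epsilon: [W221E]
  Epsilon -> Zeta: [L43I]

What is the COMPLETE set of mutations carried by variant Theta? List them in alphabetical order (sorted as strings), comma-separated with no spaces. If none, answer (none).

Answer: C937G,P653S,T649K

Derivation:
At Kappa: gained [] -> total []
At Iota: gained ['C937G', 'T649K'] -> total ['C937G', 'T649K']
At Theta: gained ['P653S'] -> total ['C937G', 'P653S', 'T649K']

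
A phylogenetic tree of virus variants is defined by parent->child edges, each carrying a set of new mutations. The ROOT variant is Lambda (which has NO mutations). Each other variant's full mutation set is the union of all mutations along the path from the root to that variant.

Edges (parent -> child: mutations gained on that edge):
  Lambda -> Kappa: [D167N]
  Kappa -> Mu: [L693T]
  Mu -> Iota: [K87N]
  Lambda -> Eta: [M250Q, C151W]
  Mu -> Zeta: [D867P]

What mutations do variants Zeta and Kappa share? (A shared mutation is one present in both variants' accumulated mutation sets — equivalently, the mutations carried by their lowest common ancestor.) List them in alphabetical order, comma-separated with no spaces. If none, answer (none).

Answer: D167N

Derivation:
Accumulating mutations along path to Zeta:
  At Lambda: gained [] -> total []
  At Kappa: gained ['D167N'] -> total ['D167N']
  At Mu: gained ['L693T'] -> total ['D167N', 'L693T']
  At Zeta: gained ['D867P'] -> total ['D167N', 'D867P', 'L693T']
Mutations(Zeta) = ['D167N', 'D867P', 'L693T']
Accumulating mutations along path to Kappa:
  At Lambda: gained [] -> total []
  At Kappa: gained ['D167N'] -> total ['D167N']
Mutations(Kappa) = ['D167N']
Intersection: ['D167N', 'D867P', 'L693T'] ∩ ['D167N'] = ['D167N']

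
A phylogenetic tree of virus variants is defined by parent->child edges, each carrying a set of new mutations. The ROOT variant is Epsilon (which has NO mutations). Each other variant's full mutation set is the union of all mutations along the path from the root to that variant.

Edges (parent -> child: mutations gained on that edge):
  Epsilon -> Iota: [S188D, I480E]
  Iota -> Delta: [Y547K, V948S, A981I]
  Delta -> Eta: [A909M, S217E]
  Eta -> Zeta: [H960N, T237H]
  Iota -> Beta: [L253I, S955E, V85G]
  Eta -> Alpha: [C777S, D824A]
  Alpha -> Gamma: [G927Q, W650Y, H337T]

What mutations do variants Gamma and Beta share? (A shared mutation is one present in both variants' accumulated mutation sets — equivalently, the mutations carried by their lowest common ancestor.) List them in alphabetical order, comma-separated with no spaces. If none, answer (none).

Answer: I480E,S188D

Derivation:
Accumulating mutations along path to Gamma:
  At Epsilon: gained [] -> total []
  At Iota: gained ['S188D', 'I480E'] -> total ['I480E', 'S188D']
  At Delta: gained ['Y547K', 'V948S', 'A981I'] -> total ['A981I', 'I480E', 'S188D', 'V948S', 'Y547K']
  At Eta: gained ['A909M', 'S217E'] -> total ['A909M', 'A981I', 'I480E', 'S188D', 'S217E', 'V948S', 'Y547K']
  At Alpha: gained ['C777S', 'D824A'] -> total ['A909M', 'A981I', 'C777S', 'D824A', 'I480E', 'S188D', 'S217E', 'V948S', 'Y547K']
  At Gamma: gained ['G927Q', 'W650Y', 'H337T'] -> total ['A909M', 'A981I', 'C777S', 'D824A', 'G927Q', 'H337T', 'I480E', 'S188D', 'S217E', 'V948S', 'W650Y', 'Y547K']
Mutations(Gamma) = ['A909M', 'A981I', 'C777S', 'D824A', 'G927Q', 'H337T', 'I480E', 'S188D', 'S217E', 'V948S', 'W650Y', 'Y547K']
Accumulating mutations along path to Beta:
  At Epsilon: gained [] -> total []
  At Iota: gained ['S188D', 'I480E'] -> total ['I480E', 'S188D']
  At Beta: gained ['L253I', 'S955E', 'V85G'] -> total ['I480E', 'L253I', 'S188D', 'S955E', 'V85G']
Mutations(Beta) = ['I480E', 'L253I', 'S188D', 'S955E', 'V85G']
Intersection: ['A909M', 'A981I', 'C777S', 'D824A', 'G927Q', 'H337T', 'I480E', 'S188D', 'S217E', 'V948S', 'W650Y', 'Y547K'] ∩ ['I480E', 'L253I', 'S188D', 'S955E', 'V85G'] = ['I480E', 'S188D']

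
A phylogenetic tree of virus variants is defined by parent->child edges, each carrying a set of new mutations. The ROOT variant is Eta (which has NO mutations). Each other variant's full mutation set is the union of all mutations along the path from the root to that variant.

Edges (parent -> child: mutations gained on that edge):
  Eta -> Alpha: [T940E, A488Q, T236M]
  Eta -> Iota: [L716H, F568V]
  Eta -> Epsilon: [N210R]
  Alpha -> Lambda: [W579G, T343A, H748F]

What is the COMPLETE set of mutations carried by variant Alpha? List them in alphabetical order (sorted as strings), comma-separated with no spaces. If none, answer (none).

Answer: A488Q,T236M,T940E

Derivation:
At Eta: gained [] -> total []
At Alpha: gained ['T940E', 'A488Q', 'T236M'] -> total ['A488Q', 'T236M', 'T940E']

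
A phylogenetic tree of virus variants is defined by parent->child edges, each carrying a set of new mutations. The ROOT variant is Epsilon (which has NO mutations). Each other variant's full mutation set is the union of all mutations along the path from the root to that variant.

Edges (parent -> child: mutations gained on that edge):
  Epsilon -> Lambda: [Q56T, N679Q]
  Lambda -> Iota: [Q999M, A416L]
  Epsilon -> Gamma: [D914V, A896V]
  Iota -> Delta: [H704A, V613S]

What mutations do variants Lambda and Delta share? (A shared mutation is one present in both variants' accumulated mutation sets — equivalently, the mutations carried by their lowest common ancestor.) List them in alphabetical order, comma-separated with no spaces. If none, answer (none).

Accumulating mutations along path to Lambda:
  At Epsilon: gained [] -> total []
  At Lambda: gained ['Q56T', 'N679Q'] -> total ['N679Q', 'Q56T']
Mutations(Lambda) = ['N679Q', 'Q56T']
Accumulating mutations along path to Delta:
  At Epsilon: gained [] -> total []
  At Lambda: gained ['Q56T', 'N679Q'] -> total ['N679Q', 'Q56T']
  At Iota: gained ['Q999M', 'A416L'] -> total ['A416L', 'N679Q', 'Q56T', 'Q999M']
  At Delta: gained ['H704A', 'V613S'] -> total ['A416L', 'H704A', 'N679Q', 'Q56T', 'Q999M', 'V613S']
Mutations(Delta) = ['A416L', 'H704A', 'N679Q', 'Q56T', 'Q999M', 'V613S']
Intersection: ['N679Q', 'Q56T'] ∩ ['A416L', 'H704A', 'N679Q', 'Q56T', 'Q999M', 'V613S'] = ['N679Q', 'Q56T']

Answer: N679Q,Q56T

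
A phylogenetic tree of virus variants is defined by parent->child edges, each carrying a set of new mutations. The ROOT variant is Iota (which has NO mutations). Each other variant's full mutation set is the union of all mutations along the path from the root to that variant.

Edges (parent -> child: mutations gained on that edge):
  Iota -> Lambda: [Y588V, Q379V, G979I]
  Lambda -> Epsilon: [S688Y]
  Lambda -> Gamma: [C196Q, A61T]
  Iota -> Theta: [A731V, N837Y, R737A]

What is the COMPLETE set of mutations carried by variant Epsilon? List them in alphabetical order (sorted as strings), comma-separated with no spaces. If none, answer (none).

Answer: G979I,Q379V,S688Y,Y588V

Derivation:
At Iota: gained [] -> total []
At Lambda: gained ['Y588V', 'Q379V', 'G979I'] -> total ['G979I', 'Q379V', 'Y588V']
At Epsilon: gained ['S688Y'] -> total ['G979I', 'Q379V', 'S688Y', 'Y588V']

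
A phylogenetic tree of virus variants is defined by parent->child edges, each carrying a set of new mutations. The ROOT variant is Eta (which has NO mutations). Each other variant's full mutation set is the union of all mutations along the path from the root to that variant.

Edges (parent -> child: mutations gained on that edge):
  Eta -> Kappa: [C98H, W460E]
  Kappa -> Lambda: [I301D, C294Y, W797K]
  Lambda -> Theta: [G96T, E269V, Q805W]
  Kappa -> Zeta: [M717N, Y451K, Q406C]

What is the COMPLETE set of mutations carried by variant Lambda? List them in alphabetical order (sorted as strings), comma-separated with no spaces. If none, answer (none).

Answer: C294Y,C98H,I301D,W460E,W797K

Derivation:
At Eta: gained [] -> total []
At Kappa: gained ['C98H', 'W460E'] -> total ['C98H', 'W460E']
At Lambda: gained ['I301D', 'C294Y', 'W797K'] -> total ['C294Y', 'C98H', 'I301D', 'W460E', 'W797K']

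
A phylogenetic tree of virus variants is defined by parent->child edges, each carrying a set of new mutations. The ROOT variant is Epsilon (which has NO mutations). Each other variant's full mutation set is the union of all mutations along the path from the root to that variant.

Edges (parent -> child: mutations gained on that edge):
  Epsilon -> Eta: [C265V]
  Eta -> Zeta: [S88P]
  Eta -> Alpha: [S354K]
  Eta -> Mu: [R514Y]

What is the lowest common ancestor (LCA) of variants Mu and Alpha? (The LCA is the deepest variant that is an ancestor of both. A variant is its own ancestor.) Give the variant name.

Answer: Eta

Derivation:
Path from root to Mu: Epsilon -> Eta -> Mu
  ancestors of Mu: {Epsilon, Eta, Mu}
Path from root to Alpha: Epsilon -> Eta -> Alpha
  ancestors of Alpha: {Epsilon, Eta, Alpha}
Common ancestors: {Epsilon, Eta}
Walk up from Alpha: Alpha (not in ancestors of Mu), Eta (in ancestors of Mu), Epsilon (in ancestors of Mu)
Deepest common ancestor (LCA) = Eta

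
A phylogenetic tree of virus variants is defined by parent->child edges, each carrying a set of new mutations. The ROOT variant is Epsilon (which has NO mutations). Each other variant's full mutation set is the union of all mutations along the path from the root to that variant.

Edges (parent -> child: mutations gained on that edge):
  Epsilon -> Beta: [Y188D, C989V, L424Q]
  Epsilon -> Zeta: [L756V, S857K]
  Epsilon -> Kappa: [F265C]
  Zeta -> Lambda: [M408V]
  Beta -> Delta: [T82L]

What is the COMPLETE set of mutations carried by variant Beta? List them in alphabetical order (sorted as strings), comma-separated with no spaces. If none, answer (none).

At Epsilon: gained [] -> total []
At Beta: gained ['Y188D', 'C989V', 'L424Q'] -> total ['C989V', 'L424Q', 'Y188D']

Answer: C989V,L424Q,Y188D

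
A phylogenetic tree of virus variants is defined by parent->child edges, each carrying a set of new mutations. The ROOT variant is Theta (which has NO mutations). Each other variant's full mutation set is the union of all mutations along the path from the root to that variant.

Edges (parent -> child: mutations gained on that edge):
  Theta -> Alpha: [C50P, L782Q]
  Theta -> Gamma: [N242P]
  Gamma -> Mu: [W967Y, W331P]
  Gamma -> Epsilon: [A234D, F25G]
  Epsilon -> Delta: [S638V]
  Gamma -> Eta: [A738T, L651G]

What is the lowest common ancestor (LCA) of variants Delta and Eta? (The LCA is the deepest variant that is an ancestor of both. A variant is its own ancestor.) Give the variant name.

Answer: Gamma

Derivation:
Path from root to Delta: Theta -> Gamma -> Epsilon -> Delta
  ancestors of Delta: {Theta, Gamma, Epsilon, Delta}
Path from root to Eta: Theta -> Gamma -> Eta
  ancestors of Eta: {Theta, Gamma, Eta}
Common ancestors: {Theta, Gamma}
Walk up from Eta: Eta (not in ancestors of Delta), Gamma (in ancestors of Delta), Theta (in ancestors of Delta)
Deepest common ancestor (LCA) = Gamma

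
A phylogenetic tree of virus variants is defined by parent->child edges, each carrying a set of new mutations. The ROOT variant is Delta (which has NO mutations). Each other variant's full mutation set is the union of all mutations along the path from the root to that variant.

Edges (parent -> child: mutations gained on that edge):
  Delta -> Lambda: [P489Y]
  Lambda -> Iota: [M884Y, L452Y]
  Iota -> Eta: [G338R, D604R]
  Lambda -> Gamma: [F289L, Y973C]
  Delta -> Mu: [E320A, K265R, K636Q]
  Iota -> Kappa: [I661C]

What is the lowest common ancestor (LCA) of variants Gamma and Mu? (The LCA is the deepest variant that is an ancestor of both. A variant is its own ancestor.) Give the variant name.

Answer: Delta

Derivation:
Path from root to Gamma: Delta -> Lambda -> Gamma
  ancestors of Gamma: {Delta, Lambda, Gamma}
Path from root to Mu: Delta -> Mu
  ancestors of Mu: {Delta, Mu}
Common ancestors: {Delta}
Walk up from Mu: Mu (not in ancestors of Gamma), Delta (in ancestors of Gamma)
Deepest common ancestor (LCA) = Delta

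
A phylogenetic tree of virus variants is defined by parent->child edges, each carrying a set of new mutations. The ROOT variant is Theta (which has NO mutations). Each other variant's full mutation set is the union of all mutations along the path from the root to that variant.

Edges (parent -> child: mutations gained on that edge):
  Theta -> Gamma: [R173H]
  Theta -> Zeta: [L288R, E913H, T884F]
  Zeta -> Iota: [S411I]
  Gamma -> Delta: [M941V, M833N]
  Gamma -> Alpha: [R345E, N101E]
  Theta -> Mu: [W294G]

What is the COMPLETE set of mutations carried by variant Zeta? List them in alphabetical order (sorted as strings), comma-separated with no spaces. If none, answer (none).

Answer: E913H,L288R,T884F

Derivation:
At Theta: gained [] -> total []
At Zeta: gained ['L288R', 'E913H', 'T884F'] -> total ['E913H', 'L288R', 'T884F']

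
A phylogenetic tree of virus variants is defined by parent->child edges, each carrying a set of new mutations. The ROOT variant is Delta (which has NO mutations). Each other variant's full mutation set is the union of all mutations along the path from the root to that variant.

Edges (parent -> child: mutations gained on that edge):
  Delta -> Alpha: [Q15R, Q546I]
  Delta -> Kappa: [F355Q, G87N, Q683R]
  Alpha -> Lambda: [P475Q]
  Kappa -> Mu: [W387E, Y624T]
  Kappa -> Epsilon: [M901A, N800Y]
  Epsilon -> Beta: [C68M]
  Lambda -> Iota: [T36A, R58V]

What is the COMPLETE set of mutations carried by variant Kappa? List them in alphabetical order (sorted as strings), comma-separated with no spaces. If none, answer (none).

Answer: F355Q,G87N,Q683R

Derivation:
At Delta: gained [] -> total []
At Kappa: gained ['F355Q', 'G87N', 'Q683R'] -> total ['F355Q', 'G87N', 'Q683R']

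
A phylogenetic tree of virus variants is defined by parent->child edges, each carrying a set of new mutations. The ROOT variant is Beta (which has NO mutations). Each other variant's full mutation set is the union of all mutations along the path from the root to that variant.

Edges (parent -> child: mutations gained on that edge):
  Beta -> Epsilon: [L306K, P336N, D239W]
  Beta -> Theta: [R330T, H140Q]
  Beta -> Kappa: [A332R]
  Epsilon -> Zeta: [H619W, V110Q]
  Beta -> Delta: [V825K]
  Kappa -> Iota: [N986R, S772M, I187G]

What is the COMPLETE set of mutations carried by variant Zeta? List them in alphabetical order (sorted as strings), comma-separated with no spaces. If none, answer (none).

Answer: D239W,H619W,L306K,P336N,V110Q

Derivation:
At Beta: gained [] -> total []
At Epsilon: gained ['L306K', 'P336N', 'D239W'] -> total ['D239W', 'L306K', 'P336N']
At Zeta: gained ['H619W', 'V110Q'] -> total ['D239W', 'H619W', 'L306K', 'P336N', 'V110Q']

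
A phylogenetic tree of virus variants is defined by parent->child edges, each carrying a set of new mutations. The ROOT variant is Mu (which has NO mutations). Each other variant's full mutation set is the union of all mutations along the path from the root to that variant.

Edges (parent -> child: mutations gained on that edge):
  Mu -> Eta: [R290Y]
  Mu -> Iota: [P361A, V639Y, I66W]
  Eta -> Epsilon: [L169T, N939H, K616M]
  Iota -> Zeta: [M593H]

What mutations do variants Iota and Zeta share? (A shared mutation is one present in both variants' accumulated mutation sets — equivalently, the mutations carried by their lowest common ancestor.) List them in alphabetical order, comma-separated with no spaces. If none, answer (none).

Answer: I66W,P361A,V639Y

Derivation:
Accumulating mutations along path to Iota:
  At Mu: gained [] -> total []
  At Iota: gained ['P361A', 'V639Y', 'I66W'] -> total ['I66W', 'P361A', 'V639Y']
Mutations(Iota) = ['I66W', 'P361A', 'V639Y']
Accumulating mutations along path to Zeta:
  At Mu: gained [] -> total []
  At Iota: gained ['P361A', 'V639Y', 'I66W'] -> total ['I66W', 'P361A', 'V639Y']
  At Zeta: gained ['M593H'] -> total ['I66W', 'M593H', 'P361A', 'V639Y']
Mutations(Zeta) = ['I66W', 'M593H', 'P361A', 'V639Y']
Intersection: ['I66W', 'P361A', 'V639Y'] ∩ ['I66W', 'M593H', 'P361A', 'V639Y'] = ['I66W', 'P361A', 'V639Y']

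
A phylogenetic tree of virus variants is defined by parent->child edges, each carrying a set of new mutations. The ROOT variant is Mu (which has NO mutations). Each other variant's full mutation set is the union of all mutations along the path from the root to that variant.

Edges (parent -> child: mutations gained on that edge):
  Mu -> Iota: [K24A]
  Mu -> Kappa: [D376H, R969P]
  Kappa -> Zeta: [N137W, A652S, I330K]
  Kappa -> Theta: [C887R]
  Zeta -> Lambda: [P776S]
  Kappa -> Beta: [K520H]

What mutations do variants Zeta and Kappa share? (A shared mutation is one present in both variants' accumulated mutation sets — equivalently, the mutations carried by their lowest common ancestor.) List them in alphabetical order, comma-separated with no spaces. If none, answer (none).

Answer: D376H,R969P

Derivation:
Accumulating mutations along path to Zeta:
  At Mu: gained [] -> total []
  At Kappa: gained ['D376H', 'R969P'] -> total ['D376H', 'R969P']
  At Zeta: gained ['N137W', 'A652S', 'I330K'] -> total ['A652S', 'D376H', 'I330K', 'N137W', 'R969P']
Mutations(Zeta) = ['A652S', 'D376H', 'I330K', 'N137W', 'R969P']
Accumulating mutations along path to Kappa:
  At Mu: gained [] -> total []
  At Kappa: gained ['D376H', 'R969P'] -> total ['D376H', 'R969P']
Mutations(Kappa) = ['D376H', 'R969P']
Intersection: ['A652S', 'D376H', 'I330K', 'N137W', 'R969P'] ∩ ['D376H', 'R969P'] = ['D376H', 'R969P']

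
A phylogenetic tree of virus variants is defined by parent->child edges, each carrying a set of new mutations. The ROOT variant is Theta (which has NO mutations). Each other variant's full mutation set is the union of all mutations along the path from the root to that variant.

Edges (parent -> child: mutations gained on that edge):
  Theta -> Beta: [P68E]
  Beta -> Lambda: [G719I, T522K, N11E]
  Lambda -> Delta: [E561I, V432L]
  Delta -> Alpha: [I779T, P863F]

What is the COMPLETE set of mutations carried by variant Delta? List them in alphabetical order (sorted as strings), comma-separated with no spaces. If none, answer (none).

At Theta: gained [] -> total []
At Beta: gained ['P68E'] -> total ['P68E']
At Lambda: gained ['G719I', 'T522K', 'N11E'] -> total ['G719I', 'N11E', 'P68E', 'T522K']
At Delta: gained ['E561I', 'V432L'] -> total ['E561I', 'G719I', 'N11E', 'P68E', 'T522K', 'V432L']

Answer: E561I,G719I,N11E,P68E,T522K,V432L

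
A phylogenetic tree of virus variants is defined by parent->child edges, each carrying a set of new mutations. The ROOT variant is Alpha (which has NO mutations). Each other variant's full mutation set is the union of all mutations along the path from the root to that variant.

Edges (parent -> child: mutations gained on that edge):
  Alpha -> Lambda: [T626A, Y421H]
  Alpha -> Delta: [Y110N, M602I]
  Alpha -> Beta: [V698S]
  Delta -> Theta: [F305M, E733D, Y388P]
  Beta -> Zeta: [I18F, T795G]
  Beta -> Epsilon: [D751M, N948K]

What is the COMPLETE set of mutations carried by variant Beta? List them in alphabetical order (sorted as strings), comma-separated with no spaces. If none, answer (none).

At Alpha: gained [] -> total []
At Beta: gained ['V698S'] -> total ['V698S']

Answer: V698S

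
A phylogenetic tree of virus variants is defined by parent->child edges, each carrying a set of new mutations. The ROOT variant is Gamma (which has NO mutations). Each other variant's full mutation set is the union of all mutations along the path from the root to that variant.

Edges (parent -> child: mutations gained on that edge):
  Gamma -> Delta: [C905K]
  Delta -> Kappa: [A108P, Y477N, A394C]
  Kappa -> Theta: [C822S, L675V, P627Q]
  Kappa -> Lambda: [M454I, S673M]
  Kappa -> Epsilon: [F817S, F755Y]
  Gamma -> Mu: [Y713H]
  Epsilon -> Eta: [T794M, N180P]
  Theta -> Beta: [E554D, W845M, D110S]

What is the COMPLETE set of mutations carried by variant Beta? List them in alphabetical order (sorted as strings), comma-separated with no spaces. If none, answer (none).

Answer: A108P,A394C,C822S,C905K,D110S,E554D,L675V,P627Q,W845M,Y477N

Derivation:
At Gamma: gained [] -> total []
At Delta: gained ['C905K'] -> total ['C905K']
At Kappa: gained ['A108P', 'Y477N', 'A394C'] -> total ['A108P', 'A394C', 'C905K', 'Y477N']
At Theta: gained ['C822S', 'L675V', 'P627Q'] -> total ['A108P', 'A394C', 'C822S', 'C905K', 'L675V', 'P627Q', 'Y477N']
At Beta: gained ['E554D', 'W845M', 'D110S'] -> total ['A108P', 'A394C', 'C822S', 'C905K', 'D110S', 'E554D', 'L675V', 'P627Q', 'W845M', 'Y477N']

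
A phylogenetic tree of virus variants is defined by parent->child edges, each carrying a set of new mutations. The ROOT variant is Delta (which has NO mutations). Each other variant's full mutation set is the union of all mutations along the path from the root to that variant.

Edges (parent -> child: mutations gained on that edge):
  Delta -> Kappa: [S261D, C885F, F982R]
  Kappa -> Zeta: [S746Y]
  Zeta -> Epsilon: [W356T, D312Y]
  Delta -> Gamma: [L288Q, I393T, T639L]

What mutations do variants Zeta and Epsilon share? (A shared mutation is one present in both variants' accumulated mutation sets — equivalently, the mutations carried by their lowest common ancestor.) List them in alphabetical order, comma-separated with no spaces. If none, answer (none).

Answer: C885F,F982R,S261D,S746Y

Derivation:
Accumulating mutations along path to Zeta:
  At Delta: gained [] -> total []
  At Kappa: gained ['S261D', 'C885F', 'F982R'] -> total ['C885F', 'F982R', 'S261D']
  At Zeta: gained ['S746Y'] -> total ['C885F', 'F982R', 'S261D', 'S746Y']
Mutations(Zeta) = ['C885F', 'F982R', 'S261D', 'S746Y']
Accumulating mutations along path to Epsilon:
  At Delta: gained [] -> total []
  At Kappa: gained ['S261D', 'C885F', 'F982R'] -> total ['C885F', 'F982R', 'S261D']
  At Zeta: gained ['S746Y'] -> total ['C885F', 'F982R', 'S261D', 'S746Y']
  At Epsilon: gained ['W356T', 'D312Y'] -> total ['C885F', 'D312Y', 'F982R', 'S261D', 'S746Y', 'W356T']
Mutations(Epsilon) = ['C885F', 'D312Y', 'F982R', 'S261D', 'S746Y', 'W356T']
Intersection: ['C885F', 'F982R', 'S261D', 'S746Y'] ∩ ['C885F', 'D312Y', 'F982R', 'S261D', 'S746Y', 'W356T'] = ['C885F', 'F982R', 'S261D', 'S746Y']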